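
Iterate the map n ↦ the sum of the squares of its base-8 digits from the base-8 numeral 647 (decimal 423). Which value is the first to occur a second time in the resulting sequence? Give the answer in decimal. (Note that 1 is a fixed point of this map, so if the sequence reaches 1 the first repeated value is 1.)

20

423 = (6,4,7)_8 → 6² + 4² + 7² = 36 + 16 + 49 = 101
101 = (1,4,5)_8 → 1² + 4² + 5² = 1 + 16 + 25 = 42
42 = (5,2)_8 → 5² + 2² = 25 + 4 = 29
29 = (3,5)_8 → 3² + 5² = 9 + 25 = 34
34 = (4,2)_8 → 4² + 2² = 16 + 4 = 20
20 = (2,4)_8 → 2² + 4² = 4 + 16 = 20  — 20 already appeared earlier.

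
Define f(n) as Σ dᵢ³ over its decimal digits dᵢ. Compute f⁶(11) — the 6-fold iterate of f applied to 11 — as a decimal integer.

737

11 → 1³ + 1³ = 1 + 1 = 2
2 → 2³ = 8
8 → 8³ = 512
512 → 5³ + 1³ + 2³ = 125 + 1 + 8 = 134
134 → 1³ + 3³ + 4³ = 1 + 27 + 64 = 92
92 → 9³ + 2³ = 729 + 8 = 737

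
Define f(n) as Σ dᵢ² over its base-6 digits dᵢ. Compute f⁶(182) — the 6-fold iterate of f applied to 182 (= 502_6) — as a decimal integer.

182 = (5,0,2)_6 → 29
29 = (4,5)_6 → 41
41 = (1,0,5)_6 → 26
26 = (4,2)_6 → 20
20 = (3,2)_6 → 13
13 = (2,1)_6 → 5

5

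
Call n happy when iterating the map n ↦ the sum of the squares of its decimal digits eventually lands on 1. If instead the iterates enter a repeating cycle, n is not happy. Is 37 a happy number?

37 → 58
58 → 89
89 → 145
145 → 42
42 → 20
20 → 4
4 → 16
16 → 37  — 37 already seen; the sequence cycles without reaching 1.

not happy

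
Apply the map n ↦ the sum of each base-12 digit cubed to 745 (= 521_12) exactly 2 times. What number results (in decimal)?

745 = (5,2,1)_12 → 5³ + 2³ + 1³ = 125 + 8 + 1 = 134
134 = (11,2)_12 → 11³ + 2³ = 1331 + 8 = 1339

1339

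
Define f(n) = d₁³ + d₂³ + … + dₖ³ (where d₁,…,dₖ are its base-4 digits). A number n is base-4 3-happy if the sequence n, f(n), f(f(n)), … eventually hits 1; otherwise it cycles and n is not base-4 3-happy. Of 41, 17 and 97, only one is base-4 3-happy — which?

97

41: 41 → 17 → 2 → 8 → 8  — repeats 8 (not base-4 3-happy)
17: 17 → 2 → 8 → 8  — repeats 8 (not base-4 3-happy)
97: 97 → 10 → 16 → 1  — reaches 1 (base-4 3-happy)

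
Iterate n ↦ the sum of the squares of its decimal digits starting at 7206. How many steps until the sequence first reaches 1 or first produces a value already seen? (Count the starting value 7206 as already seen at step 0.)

9

7206 → 7² + 2² + 0² + 6² = 49 + 4 + 0 + 36 = 89
89 → 8² + 9² = 64 + 81 = 145
145 → 1² + 4² + 5² = 1 + 16 + 25 = 42
42 → 4² + 2² = 16 + 4 = 20
20 → 2² + 0² = 4 + 0 = 4
4 → 4² = 16
16 → 1² + 6² = 1 + 36 = 37
37 → 3² + 7² = 9 + 49 = 58
58 → 5² + 8² = 25 + 64 = 89  — 89 repeats.
That took 9 steps.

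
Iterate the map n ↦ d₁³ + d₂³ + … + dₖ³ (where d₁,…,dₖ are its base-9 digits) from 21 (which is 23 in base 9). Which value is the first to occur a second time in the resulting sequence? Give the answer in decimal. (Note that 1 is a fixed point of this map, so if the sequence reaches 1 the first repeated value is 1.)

35

21 = (2,3)_9 → 2³ + 3³ = 35
35 = (3,8)_9 → 3³ + 8³ = 539
539 = (6,5,8)_9 → 6³ + 5³ + 8³ = 853
853 = (1,1,4,7)_9 → 1³ + 1³ + 4³ + 7³ = 409
409 = (5,0,4)_9 → 5³ + 0³ + 4³ = 189
189 = (2,3,0)_9 → 2³ + 3³ + 0³ = 35  — 35 already appeared earlier.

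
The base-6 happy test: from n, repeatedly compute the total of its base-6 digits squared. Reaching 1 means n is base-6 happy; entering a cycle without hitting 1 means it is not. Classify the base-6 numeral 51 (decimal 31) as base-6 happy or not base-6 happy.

not base-6 happy

31 = (5,1)_6 → 5² + 1² = 25 + 1 = 26
26 = (4,2)_6 → 4² + 2² = 16 + 4 = 20
20 = (3,2)_6 → 3² + 2² = 9 + 4 = 13
13 = (2,1)_6 → 2² + 1² = 4 + 1 = 5
5 = (5)_6 → 5² = 25
25 = (4,1)_6 → 4² + 1² = 16 + 1 = 17
17 = (2,5)_6 → 2² + 5² = 4 + 25 = 29
29 = (4,5)_6 → 4² + 5² = 16 + 25 = 41
41 = (1,0,5)_6 → 1² + 0² + 5² = 1 + 0 + 25 = 26  — 26 already seen; the sequence cycles without reaching 1.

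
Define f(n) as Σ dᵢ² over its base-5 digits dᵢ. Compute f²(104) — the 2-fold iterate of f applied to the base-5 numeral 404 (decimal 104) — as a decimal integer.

104 = (4,0,4)_5 → 4² + 0² + 4² = 16 + 0 + 16 = 32
32 = (1,1,2)_5 → 1² + 1² + 2² = 1 + 1 + 4 = 6

6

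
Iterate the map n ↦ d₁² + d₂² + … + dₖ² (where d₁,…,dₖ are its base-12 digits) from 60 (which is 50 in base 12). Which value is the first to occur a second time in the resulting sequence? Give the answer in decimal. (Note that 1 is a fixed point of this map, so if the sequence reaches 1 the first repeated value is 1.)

25

60 = (5,0)_12 → 5² + 0² = 25
25 = (2,1)_12 → 2² + 1² = 5
5 = (5)_12 → 5² = 25  — 25 already appeared earlier.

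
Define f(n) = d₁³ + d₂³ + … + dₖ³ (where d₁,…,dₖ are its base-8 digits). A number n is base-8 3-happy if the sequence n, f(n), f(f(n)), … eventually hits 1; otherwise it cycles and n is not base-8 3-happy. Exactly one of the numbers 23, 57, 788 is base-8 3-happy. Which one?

23: 23 → 351 → 495 → 811 → 217 → 55 → 559 → 469 → 476 → 434 → 440 → 559  — repeats 559 (not base-8 3-happy)
57: 57 → 344 → 152 → 35 → 91 → 55 → 559 → 469 → 476 → 434 → 440 → 559  — repeats 559 (not base-8 3-happy)
788: 788 → 137 → 10 → 9 → 2 → 8 → 1  — reaches 1 (base-8 3-happy)

788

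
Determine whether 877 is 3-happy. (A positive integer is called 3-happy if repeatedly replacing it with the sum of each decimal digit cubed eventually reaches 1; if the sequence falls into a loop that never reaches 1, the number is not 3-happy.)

3-happy

877 → 8³ + 7³ + 7³ = 1198
1198 → 1³ + 1³ + 9³ + 8³ = 1243
1243 → 1³ + 2³ + 4³ + 3³ = 100
100 → 1³ + 0³ + 0³ = 1  — reached 1.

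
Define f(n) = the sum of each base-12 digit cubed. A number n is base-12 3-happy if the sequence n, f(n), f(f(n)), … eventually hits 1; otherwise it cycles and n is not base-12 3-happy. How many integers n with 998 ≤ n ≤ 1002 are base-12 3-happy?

3

998: 998 → 1555 → 2072 → 585 → 793 → 342 → 288 → 8 → 512 → 755 → 1464 → 1008 → 343 → 415 → 1351 → 1136 → 1855 → 1344 → 793  (repeats 793)
999: 999 → 1574 → 2339 → 1404 → 1458 → 1217 → 762 → 368 → 736 → 190 → 1028 → 856 → 1520 → 1728 → 1  (reaches 1)
1000: 1000 → 1611 → 1366 → 1854 → 1217 → 762 → 368 → 736 → 190 → 1028 → 856 → 1520 → 1728 → 1  (reaches 1)
1001: 1001 → 1672 → 1738 → 1001  (repeats 1001)
1002: 1002 → 1763 → 1340 → 1268 → 1753 → 10 → 1000 → 1611 → 1366 → 1854 → 1217 → 762 → 368 → 736 → 190 → 1028 → 856 → 1520 → 1728 → 1  (reaches 1)
base-12 3-happy: 999, 1000, 1002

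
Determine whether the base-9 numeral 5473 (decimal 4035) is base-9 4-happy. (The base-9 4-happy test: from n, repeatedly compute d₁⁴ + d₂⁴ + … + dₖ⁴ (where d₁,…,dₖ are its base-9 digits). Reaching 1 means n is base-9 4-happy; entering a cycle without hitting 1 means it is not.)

base-9 4-happy

4035 = (5,4,7,3)_9 → 5⁴ + 4⁴ + 7⁴ + 3⁴ = 625 + 256 + 2401 + 81 = 3363
3363 = (4,5,4,6)_9 → 4⁴ + 5⁴ + 4⁴ + 6⁴ = 256 + 625 + 256 + 1296 = 2433
2433 = (3,3,0,3)_9 → 3⁴ + 3⁴ + 0⁴ + 3⁴ = 81 + 81 + 0 + 81 = 243
243 = (3,0,0)_9 → 3⁴ + 0⁴ + 0⁴ = 81 + 0 + 0 = 81
81 = (1,0,0)_9 → 1⁴ + 0⁴ + 0⁴ = 1 + 0 + 0 = 1  — reached 1.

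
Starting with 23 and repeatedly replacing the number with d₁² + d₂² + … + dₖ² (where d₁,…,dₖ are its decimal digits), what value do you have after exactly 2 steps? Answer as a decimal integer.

23 → 2² + 3² = 4 + 9 = 13
13 → 1² + 3² = 1 + 9 = 10

10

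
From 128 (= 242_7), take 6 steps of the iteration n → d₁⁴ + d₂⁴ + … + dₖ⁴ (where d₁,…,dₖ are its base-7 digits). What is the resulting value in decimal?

1922

128 = (2,4,2)_7 → 2⁴ + 4⁴ + 2⁴ = 16 + 256 + 16 = 288
288 = (5,6,1)_7 → 5⁴ + 6⁴ + 1⁴ = 625 + 1296 + 1 = 1922
1922 = (5,4,1,4)_7 → 5⁴ + 4⁴ + 1⁴ + 4⁴ = 625 + 256 + 1 + 256 = 1138
1138 = (3,2,1,4)_7 → 3⁴ + 2⁴ + 1⁴ + 4⁴ = 81 + 16 + 1 + 256 = 354
354 = (1,0,1,4)_7 → 1⁴ + 0⁴ + 1⁴ + 4⁴ = 1 + 0 + 1 + 256 = 258
258 = (5,1,6)_7 → 5⁴ + 1⁴ + 6⁴ = 625 + 1 + 1296 = 1922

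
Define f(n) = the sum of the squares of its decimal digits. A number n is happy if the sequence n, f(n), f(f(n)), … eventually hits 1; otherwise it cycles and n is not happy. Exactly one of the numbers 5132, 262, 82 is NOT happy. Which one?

5132

5132: 5132 → 39 → 90 → 81 → 65 → 61 → 37 → 58 → 89 → 145 → 42 → 20 → 4 → 16 → 37  — repeats 37 (not happy)
262: 262 → 44 → 32 → 13 → 10 → 1  — reaches 1 (happy)
82: 82 → 68 → 100 → 1  — reaches 1 (happy)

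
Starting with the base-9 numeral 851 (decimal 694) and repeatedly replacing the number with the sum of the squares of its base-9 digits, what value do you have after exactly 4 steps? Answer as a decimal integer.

694 = (8,5,1)_9 → 8² + 5² + 1² = 90
90 = (1,1,0)_9 → 1² + 1² + 0² = 2
2 = (2)_9 → 2² = 4
4 = (4)_9 → 4² = 16

16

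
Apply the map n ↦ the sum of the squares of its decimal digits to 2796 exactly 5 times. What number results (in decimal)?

85

2796 → 170
170 → 50
50 → 25
25 → 29
29 → 85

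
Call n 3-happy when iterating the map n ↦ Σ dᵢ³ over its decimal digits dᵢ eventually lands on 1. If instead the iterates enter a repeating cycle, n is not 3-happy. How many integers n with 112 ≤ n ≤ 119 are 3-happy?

112: 112 → 10 → 1  (reaches 1)
113: 113 → 29 → 737 → 713 → 371 → 371  (repeats 371)
114: 114 → 66 → 432 → 99 → 1458 → 702 → 351 → 153 → 153  (repeats 153)
115: 115 → 127 → 352 → 160 → 217 → 352  (repeats 352)
116: 116 → 218 → 521 → 134 → 92 → 737 → 713 → 371 → 371  (repeats 371)
117: 117 → 345 → 216 → 225 → 141 → 66 → 432 → 99 → 1458 → 702 → 351 → 153 → 153  (repeats 153)
118: 118 → 514 → 190 → 730 → 370 → 370  (repeats 370)
119: 119 → 731 → 371 → 371  (repeats 371)
3-happy: 112

1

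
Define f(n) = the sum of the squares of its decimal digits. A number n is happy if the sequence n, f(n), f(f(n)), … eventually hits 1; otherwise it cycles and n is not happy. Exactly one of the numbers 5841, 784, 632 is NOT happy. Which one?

5841

5841: 5841 → 106 → 37 → 58 → 89 → 145 → 42 → 20 → 4 → 16 → 37  — repeats 37 (not happy)
784: 784 → 129 → 86 → 100 → 1  — reaches 1 (happy)
632: 632 → 49 → 97 → 130 → 10 → 1  — reaches 1 (happy)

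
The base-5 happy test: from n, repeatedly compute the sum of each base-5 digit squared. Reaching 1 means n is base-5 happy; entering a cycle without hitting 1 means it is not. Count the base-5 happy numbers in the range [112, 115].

1

112: 112 → 24 → 32 → 6 → 2 → 4 → 16 → 10 → 4  (repeats 4)
113: 113 → 29 → 17 → 13 → 13  (repeats 13)
114: 114 → 36 → 6 → 2 → 4 → 16 → 10 → 4  (repeats 4)
115: 115 → 25 → 1  (reaches 1)
base-5 happy: 115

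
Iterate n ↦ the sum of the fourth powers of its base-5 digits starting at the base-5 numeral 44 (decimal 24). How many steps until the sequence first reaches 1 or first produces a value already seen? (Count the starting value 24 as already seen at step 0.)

24 = (4,4)_5 → 4⁴ + 4⁴ = 256 + 256 = 512
512 = (4,0,2,2)_5 → 4⁴ + 0⁴ + 2⁴ + 2⁴ = 256 + 0 + 16 + 16 = 288
288 = (2,1,2,3)_5 → 2⁴ + 1⁴ + 2⁴ + 3⁴ = 16 + 1 + 16 + 81 = 114
114 = (4,2,4)_5 → 4⁴ + 2⁴ + 4⁴ = 256 + 16 + 256 = 528
528 = (4,1,0,3)_5 → 4⁴ + 1⁴ + 0⁴ + 3⁴ = 256 + 1 + 0 + 81 = 338
338 = (2,3,2,3)_5 → 2⁴ + 3⁴ + 2⁴ + 3⁴ = 16 + 81 + 16 + 81 = 194
194 = (1,2,3,4)_5 → 1⁴ + 2⁴ + 3⁴ + 4⁴ = 1 + 16 + 81 + 256 = 354
354 = (2,4,0,4)_5 → 2⁴ + 4⁴ + 0⁴ + 4⁴ = 16 + 256 + 0 + 256 = 528  — 528 repeats.
That took 8 steps.

8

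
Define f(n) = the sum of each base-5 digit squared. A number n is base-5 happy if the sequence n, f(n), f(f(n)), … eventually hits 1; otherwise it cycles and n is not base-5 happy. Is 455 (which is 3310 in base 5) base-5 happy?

455 = (3,3,1,0)_5 → 3² + 3² + 1² + 0² = 9 + 9 + 1 + 0 = 19
19 = (3,4)_5 → 3² + 4² = 9 + 16 = 25
25 = (1,0,0)_5 → 1² + 0² + 0² = 1 + 0 + 0 = 1  — reached 1.

base-5 happy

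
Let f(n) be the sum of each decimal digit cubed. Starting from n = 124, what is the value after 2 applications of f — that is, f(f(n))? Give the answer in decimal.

370

124 → 1³ + 2³ + 4³ = 73
73 → 7³ + 3³ = 370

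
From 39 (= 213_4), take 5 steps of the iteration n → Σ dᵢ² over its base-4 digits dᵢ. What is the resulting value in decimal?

39 = (2,1,3)_4 → 2² + 1² + 3² = 4 + 1 + 9 = 14
14 = (3,2)_4 → 3² + 2² = 9 + 4 = 13
13 = (3,1)_4 → 3² + 1² = 9 + 1 = 10
10 = (2,2)_4 → 2² + 2² = 4 + 4 = 8
8 = (2,0)_4 → 2² + 0² = 4 + 0 = 4

4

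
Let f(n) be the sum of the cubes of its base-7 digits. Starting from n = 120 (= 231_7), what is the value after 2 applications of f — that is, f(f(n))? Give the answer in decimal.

126

120 = (2,3,1)_7 → 2³ + 3³ + 1³ = 8 + 27 + 1 = 36
36 = (5,1)_7 → 5³ + 1³ = 125 + 1 = 126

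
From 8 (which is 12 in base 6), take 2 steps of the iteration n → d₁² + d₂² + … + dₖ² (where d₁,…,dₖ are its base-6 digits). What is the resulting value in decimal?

25

8 = (1,2)_6 → 1² + 2² = 1 + 4 = 5
5 = (5)_6 → 5² = 25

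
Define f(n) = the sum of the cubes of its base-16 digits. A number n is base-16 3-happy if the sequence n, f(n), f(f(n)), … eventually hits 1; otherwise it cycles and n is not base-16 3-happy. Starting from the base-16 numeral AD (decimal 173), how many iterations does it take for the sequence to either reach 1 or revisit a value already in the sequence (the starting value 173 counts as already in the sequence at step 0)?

173 = (10,13)_16 → 3197
3197 = (12,7,13)_16 → 4268
4268 = (1,0,10,12)_16 → 2729
2729 = (10,10,9)_16 → 2729  — 2729 repeats.
That took 4 steps.

4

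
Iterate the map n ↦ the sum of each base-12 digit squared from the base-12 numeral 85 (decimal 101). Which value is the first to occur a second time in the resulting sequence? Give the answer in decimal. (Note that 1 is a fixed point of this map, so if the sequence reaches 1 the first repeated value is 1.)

25

101 = (8,5)_12 → 8² + 5² = 64 + 25 = 89
89 = (7,5)_12 → 7² + 5² = 49 + 25 = 74
74 = (6,2)_12 → 6² + 2² = 36 + 4 = 40
40 = (3,4)_12 → 3² + 4² = 9 + 16 = 25
25 = (2,1)_12 → 2² + 1² = 4 + 1 = 5
5 = (5)_12 → 5² = 25  — 25 already appeared earlier.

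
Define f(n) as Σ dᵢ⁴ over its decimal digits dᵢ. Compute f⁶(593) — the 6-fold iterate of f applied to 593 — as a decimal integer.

2498

593 → 5⁴ + 9⁴ + 3⁴ = 7267
7267 → 7⁴ + 2⁴ + 6⁴ + 7⁴ = 6114
6114 → 6⁴ + 1⁴ + 1⁴ + 4⁴ = 1554
1554 → 1⁴ + 5⁴ + 5⁴ + 4⁴ = 1507
1507 → 1⁴ + 5⁴ + 0⁴ + 7⁴ = 3027
3027 → 3⁴ + 0⁴ + 2⁴ + 7⁴ = 2498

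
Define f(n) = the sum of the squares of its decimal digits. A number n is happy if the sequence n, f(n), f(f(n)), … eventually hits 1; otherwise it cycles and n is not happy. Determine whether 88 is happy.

88 → 8² + 8² = 128
128 → 1² + 2² + 8² = 69
69 → 6² + 9² = 117
117 → 1² + 1² + 7² = 51
51 → 5² + 1² = 26
26 → 2² + 6² = 40
40 → 4² + 0² = 16
16 → 1² + 6² = 37
37 → 3² + 7² = 58
58 → 5² + 8² = 89
89 → 8² + 9² = 145
145 → 1² + 4² + 5² = 42
42 → 4² + 2² = 20
20 → 2² + 0² = 4
4 → 4² = 16  — 16 already seen; the sequence cycles without reaching 1.

not happy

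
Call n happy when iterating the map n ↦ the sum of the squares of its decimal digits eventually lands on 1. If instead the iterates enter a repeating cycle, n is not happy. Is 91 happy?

91 → 9² + 1² = 82
82 → 8² + 2² = 68
68 → 6² + 8² = 100
100 → 1² + 0² + 0² = 1  — reached 1.

happy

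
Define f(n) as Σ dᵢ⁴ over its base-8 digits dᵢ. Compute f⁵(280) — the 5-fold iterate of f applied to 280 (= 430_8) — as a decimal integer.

280 = (4,3,0)_8 → 337
337 = (5,2,1)_8 → 642
642 = (1,2,0,2)_8 → 33
33 = (4,1)_8 → 257
257 = (4,0,1)_8 → 257

257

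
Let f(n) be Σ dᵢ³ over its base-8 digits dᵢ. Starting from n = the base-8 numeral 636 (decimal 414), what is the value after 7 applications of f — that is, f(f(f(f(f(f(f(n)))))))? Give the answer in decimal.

414 = (6,3,6)_8 → 6³ + 3³ + 6³ = 216 + 27 + 216 = 459
459 = (7,1,3)_8 → 7³ + 1³ + 3³ = 343 + 1 + 27 = 371
371 = (5,6,3)_8 → 5³ + 6³ + 3³ = 125 + 216 + 27 = 368
368 = (5,6,0)_8 → 5³ + 6³ + 0³ = 125 + 216 + 0 = 341
341 = (5,2,5)_8 → 5³ + 2³ + 5³ = 125 + 8 + 125 = 258
258 = (4,0,2)_8 → 4³ + 0³ + 2³ = 64 + 0 + 8 = 72
72 = (1,1,0)_8 → 1³ + 1³ + 0³ = 1 + 1 + 0 = 2

2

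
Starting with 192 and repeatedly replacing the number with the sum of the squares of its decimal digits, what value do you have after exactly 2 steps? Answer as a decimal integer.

100

192 → 86
86 → 100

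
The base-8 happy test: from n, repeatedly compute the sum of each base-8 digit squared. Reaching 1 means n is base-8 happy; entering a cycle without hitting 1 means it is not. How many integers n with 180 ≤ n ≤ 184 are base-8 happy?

1

180: 180 → 56 → 49 → 37 → 41 → 26 → 13 → 26  — not base-8 happy
181: 181 → 65 → 2 → 4 → 16 → 4  — not base-8 happy
182: 182 → 76 → 18 → 8 → 1  — base-8 happy
183: 183 → 89 → 11 → 10 → 5 → 25 → 10  — not base-8 happy
184: 184 → 53 → 61 → 74 → 6 → 36 → 32 → 16 → 4 → 16  — not base-8 happy
base-8 happy: 182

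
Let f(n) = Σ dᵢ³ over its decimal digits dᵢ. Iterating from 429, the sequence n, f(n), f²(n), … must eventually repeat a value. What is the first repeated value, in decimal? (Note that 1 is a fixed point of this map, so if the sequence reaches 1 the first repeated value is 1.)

153

429 → 4³ + 2³ + 9³ = 801
801 → 8³ + 0³ + 1³ = 513
513 → 5³ + 1³ + 3³ = 153
153 → 1³ + 5³ + 3³ = 153  — 153 already appeared earlier.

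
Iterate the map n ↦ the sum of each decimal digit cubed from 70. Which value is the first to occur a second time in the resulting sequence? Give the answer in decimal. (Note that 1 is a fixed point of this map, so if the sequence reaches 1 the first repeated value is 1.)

370

70 → 343
343 → 118
118 → 514
514 → 190
190 → 730
730 → 370
370 → 370  — 370 already appeared earlier.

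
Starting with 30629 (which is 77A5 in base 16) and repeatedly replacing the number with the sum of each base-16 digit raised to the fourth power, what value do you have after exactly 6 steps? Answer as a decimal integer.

642

30629 = (7,7,10,5)_16 → 7⁴ + 7⁴ + 10⁴ + 5⁴ = 15427
15427 = (3,12,4,3)_16 → 3⁴ + 12⁴ + 4⁴ + 3⁴ = 21154
21154 = (5,2,10,2)_16 → 5⁴ + 2⁴ + 10⁴ + 2⁴ = 10657
10657 = (2,9,10,1)_16 → 2⁴ + 9⁴ + 10⁴ + 1⁴ = 16578
16578 = (4,0,12,2)_16 → 4⁴ + 0⁴ + 12⁴ + 2⁴ = 21008
21008 = (5,2,1,0)_16 → 5⁴ + 2⁴ + 1⁴ + 0⁴ = 642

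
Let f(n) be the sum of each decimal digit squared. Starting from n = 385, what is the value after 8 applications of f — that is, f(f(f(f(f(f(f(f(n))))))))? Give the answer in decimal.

58

385 → 3² + 8² + 5² = 98
98 → 9² + 8² = 145
145 → 1² + 4² + 5² = 42
42 → 4² + 2² = 20
20 → 2² + 0² = 4
4 → 4² = 16
16 → 1² + 6² = 37
37 → 3² + 7² = 58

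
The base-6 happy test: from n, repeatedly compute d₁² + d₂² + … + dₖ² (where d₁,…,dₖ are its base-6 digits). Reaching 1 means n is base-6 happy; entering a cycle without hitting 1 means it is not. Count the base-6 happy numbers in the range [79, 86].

1

79: 79 → 6 → 1  (reaches 1)
80: 80 → 9 → 10 → 17 → 29 → 41 → 26 → 20 → 13 → 5 → 25 → 17  (repeats 17)
81: 81 → 14 → 8 → 5 → 25 → 17 → 29 → 41 → 26 → 20 → 13 → 5  (repeats 5)
82: 82 → 21 → 18 → 9 → 10 → 17 → 29 → 41 → 26 → 20 → 13 → 5 → 25 → 17  (repeats 17)
83: 83 → 30 → 25 → 17 → 29 → 41 → 26 → 20 → 13 → 5 → 25  (repeats 25)
84: 84 → 8 → 5 → 25 → 17 → 29 → 41 → 26 → 20 → 13 → 5  (repeats 5)
85: 85 → 9 → 10 → 17 → 29 → 41 → 26 → 20 → 13 → 5 → 25 → 17  (repeats 17)
86: 86 → 12 → 4 → 16 → 20 → 13 → 5 → 25 → 17 → 29 → 41 → 26 → 20  (repeats 20)
base-6 happy: 79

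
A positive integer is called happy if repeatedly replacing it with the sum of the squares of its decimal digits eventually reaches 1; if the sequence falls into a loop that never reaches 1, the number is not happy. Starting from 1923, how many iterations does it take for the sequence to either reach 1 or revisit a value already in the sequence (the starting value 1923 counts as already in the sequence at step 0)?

1923 → 1² + 9² + 2² + 3² = 95
95 → 9² + 5² = 106
106 → 1² + 0² + 6² = 37
37 → 3² + 7² = 58
58 → 5² + 8² = 89
89 → 8² + 9² = 145
145 → 1² + 4² + 5² = 42
42 → 4² + 2² = 20
20 → 2² + 0² = 4
4 → 4² = 16
16 → 1² + 6² = 37  — 37 repeats.
That took 11 steps.

11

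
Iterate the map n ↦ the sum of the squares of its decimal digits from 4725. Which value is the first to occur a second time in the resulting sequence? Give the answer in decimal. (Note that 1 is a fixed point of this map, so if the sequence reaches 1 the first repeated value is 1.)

1

4725 → 94
94 → 97
97 → 130
130 → 10
10 → 1  — reached the fixed point 1.
1 → 1, so 1 is the first repeated value.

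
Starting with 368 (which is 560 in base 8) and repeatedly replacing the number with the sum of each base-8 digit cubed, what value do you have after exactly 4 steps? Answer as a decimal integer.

2

368 = (5,6,0)_8 → 5³ + 6³ + 0³ = 341
341 = (5,2,5)_8 → 5³ + 2³ + 5³ = 258
258 = (4,0,2)_8 → 4³ + 0³ + 2³ = 72
72 = (1,1,0)_8 → 1³ + 1³ + 0³ = 2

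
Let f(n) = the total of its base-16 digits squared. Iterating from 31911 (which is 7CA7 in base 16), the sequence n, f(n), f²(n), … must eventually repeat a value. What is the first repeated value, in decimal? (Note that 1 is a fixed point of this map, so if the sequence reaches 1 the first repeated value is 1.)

31911 = (7,12,10,7)_16 → 342
342 = (1,5,6)_16 → 62
62 = (3,14)_16 → 205
205 = (12,13)_16 → 313
313 = (1,3,9)_16 → 91
91 = (5,11)_16 → 146
146 = (9,2)_16 → 85
85 = (5,5)_16 → 50
50 = (3,2)_16 → 13
13 = (13)_16 → 169
169 = (10,9)_16 → 181
181 = (11,5)_16 → 146  — 146 already appeared earlier.

146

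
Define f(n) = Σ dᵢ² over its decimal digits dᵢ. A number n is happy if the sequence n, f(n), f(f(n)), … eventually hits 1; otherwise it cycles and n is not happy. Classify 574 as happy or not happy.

574 → 5² + 7² + 4² = 25 + 49 + 16 = 90
90 → 9² + 0² = 81 + 0 = 81
81 → 8² + 1² = 64 + 1 = 65
65 → 6² + 5² = 36 + 25 = 61
61 → 6² + 1² = 36 + 1 = 37
37 → 3² + 7² = 9 + 49 = 58
58 → 5² + 8² = 25 + 64 = 89
89 → 8² + 9² = 64 + 81 = 145
145 → 1² + 4² + 5² = 1 + 16 + 25 = 42
42 → 4² + 2² = 16 + 4 = 20
20 → 2² + 0² = 4 + 0 = 4
4 → 4² = 16
16 → 1² + 6² = 1 + 36 = 37  — 37 already seen; the sequence cycles without reaching 1.

not happy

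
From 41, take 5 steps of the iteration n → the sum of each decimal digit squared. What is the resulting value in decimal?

85

41 → 4² + 1² = 16 + 1 = 17
17 → 1² + 7² = 1 + 49 = 50
50 → 5² + 0² = 25 + 0 = 25
25 → 2² + 5² = 4 + 25 = 29
29 → 2² + 9² = 4 + 81 = 85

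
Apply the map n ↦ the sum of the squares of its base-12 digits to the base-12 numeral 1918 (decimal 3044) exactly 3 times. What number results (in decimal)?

100

3044 = (1,9,1,8)_12 → 1² + 9² + 1² + 8² = 1 + 81 + 1 + 64 = 147
147 = (1,0,3)_12 → 1² + 0² + 3² = 1 + 0 + 9 = 10
10 = (10)_12 → 10² = 100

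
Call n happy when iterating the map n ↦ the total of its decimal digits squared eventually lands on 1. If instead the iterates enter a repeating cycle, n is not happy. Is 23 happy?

happy

23 → 13
13 → 10
10 → 1  — reached 1.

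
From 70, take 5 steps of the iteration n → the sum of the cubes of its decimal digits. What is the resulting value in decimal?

70 → 7³ + 0³ = 343 + 0 = 343
343 → 3³ + 4³ + 3³ = 27 + 64 + 27 = 118
118 → 1³ + 1³ + 8³ = 1 + 1 + 512 = 514
514 → 5³ + 1³ + 4³ = 125 + 1 + 64 = 190
190 → 1³ + 9³ + 0³ = 1 + 729 + 0 = 730

730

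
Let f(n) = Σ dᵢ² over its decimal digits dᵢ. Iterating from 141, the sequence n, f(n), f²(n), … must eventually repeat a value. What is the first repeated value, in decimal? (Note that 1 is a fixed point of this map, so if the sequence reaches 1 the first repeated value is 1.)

37

141 → 1² + 4² + 1² = 1 + 16 + 1 = 18
18 → 1² + 8² = 1 + 64 = 65
65 → 6² + 5² = 36 + 25 = 61
61 → 6² + 1² = 36 + 1 = 37
37 → 3² + 7² = 9 + 49 = 58
58 → 5² + 8² = 25 + 64 = 89
89 → 8² + 9² = 64 + 81 = 145
145 → 1² + 4² + 5² = 1 + 16 + 25 = 42
42 → 4² + 2² = 16 + 4 = 20
20 → 2² + 0² = 4 + 0 = 4
4 → 4² = 16
16 → 1² + 6² = 1 + 36 = 37  — 37 already appeared earlier.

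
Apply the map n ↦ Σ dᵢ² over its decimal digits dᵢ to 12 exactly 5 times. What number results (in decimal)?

12 → 1² + 2² = 1 + 4 = 5
5 → 5² = 25
25 → 2² + 5² = 4 + 25 = 29
29 → 2² + 9² = 4 + 81 = 85
85 → 8² + 5² = 64 + 25 = 89

89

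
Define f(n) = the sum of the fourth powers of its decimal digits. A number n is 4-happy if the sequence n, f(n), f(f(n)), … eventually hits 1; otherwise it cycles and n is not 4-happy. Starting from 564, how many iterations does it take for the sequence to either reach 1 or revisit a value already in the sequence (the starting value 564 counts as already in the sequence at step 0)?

564 → 5⁴ + 6⁴ + 4⁴ = 2177
2177 → 2⁴ + 1⁴ + 7⁴ + 7⁴ = 4819
4819 → 4⁴ + 8⁴ + 1⁴ + 9⁴ = 10914
10914 → 1⁴ + 0⁴ + 9⁴ + 1⁴ + 4⁴ = 6819
6819 → 6⁴ + 8⁴ + 1⁴ + 9⁴ = 11954
11954 → 1⁴ + 1⁴ + 9⁴ + 5⁴ + 4⁴ = 7444
7444 → 7⁴ + 4⁴ + 4⁴ + 4⁴ = 3169
3169 → 3⁴ + 1⁴ + 6⁴ + 9⁴ = 7939
7939 → 7⁴ + 9⁴ + 3⁴ + 9⁴ = 15604
15604 → 1⁴ + 5⁴ + 6⁴ + 0⁴ + 4⁴ = 2178
2178 → 2⁴ + 1⁴ + 7⁴ + 8⁴ = 6514
6514 → 6⁴ + 5⁴ + 1⁴ + 4⁴ = 2178  — 2178 repeats.
That took 12 steps.

12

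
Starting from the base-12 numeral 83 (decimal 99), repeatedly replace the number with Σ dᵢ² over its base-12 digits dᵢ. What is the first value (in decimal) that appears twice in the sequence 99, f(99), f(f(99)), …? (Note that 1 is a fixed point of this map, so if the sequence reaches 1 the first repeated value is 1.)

100

99 = (8,3)_12 → 8² + 3² = 73
73 = (6,1)_12 → 6² + 1² = 37
37 = (3,1)_12 → 3² + 1² = 10
10 = (10)_12 → 10² = 100
100 = (8,4)_12 → 8² + 4² = 80
80 = (6,8)_12 → 6² + 8² = 100  — 100 already appeared earlier.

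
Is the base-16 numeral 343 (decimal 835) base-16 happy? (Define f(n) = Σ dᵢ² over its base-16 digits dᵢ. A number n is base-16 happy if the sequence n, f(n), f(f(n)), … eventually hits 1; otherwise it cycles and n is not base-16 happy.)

835 = (3,4,3)_16 → 3² + 4² + 3² = 9 + 16 + 9 = 34
34 = (2,2)_16 → 2² + 2² = 4 + 4 = 8
8 = (8)_16 → 8² = 64
64 = (4,0)_16 → 4² + 0² = 16 + 0 = 16
16 = (1,0)_16 → 1² + 0² = 1 + 0 = 1  — reached 1.

base-16 happy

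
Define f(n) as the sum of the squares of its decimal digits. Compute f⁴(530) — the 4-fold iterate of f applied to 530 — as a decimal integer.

530 → 5² + 3² + 0² = 34
34 → 3² + 4² = 25
25 → 2² + 5² = 29
29 → 2² + 9² = 85

85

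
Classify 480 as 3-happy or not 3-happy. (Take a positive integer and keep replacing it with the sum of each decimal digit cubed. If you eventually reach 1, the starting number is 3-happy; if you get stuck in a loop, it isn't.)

not 3-happy

480 → 4³ + 8³ + 0³ = 576
576 → 5³ + 7³ + 6³ = 684
684 → 6³ + 8³ + 4³ = 792
792 → 7³ + 9³ + 2³ = 1080
1080 → 1³ + 0³ + 8³ + 0³ = 513
513 → 5³ + 1³ + 3³ = 153
153 → 1³ + 5³ + 3³ = 153  — 153 already seen; the sequence cycles without reaching 1.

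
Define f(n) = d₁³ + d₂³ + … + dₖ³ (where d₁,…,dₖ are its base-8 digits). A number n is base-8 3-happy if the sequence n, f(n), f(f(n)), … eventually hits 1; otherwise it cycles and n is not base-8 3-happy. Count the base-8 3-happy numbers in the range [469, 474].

469: 469 → 476 → 434 → 440 → 559 → 469  — not base-8 3-happy
470: 470 → 567 → 560 → 217 → 55 → 559 → 469 → 476 → 434 → 440 → 559  — not base-8 3-happy
471: 471 → 694 → 441 → 560 → 217 → 55 → 559 → 469 → 476 → 434 → 440 → 559  — not base-8 3-happy
472: 472 → 370 → 349 → 277 → 197 → 152 → 35 → 91 → 55 → 559 → 469 → 476 → 434 → 440 → 559  — not base-8 3-happy
473: 473 → 371 → 368 → 341 → 258 → 72 → 2 → 8 → 1  — base-8 3-happy
474: 474 → 378 → 476 → 434 → 440 → 559 → 469 → 476  — not base-8 3-happy
base-8 3-happy: 473

1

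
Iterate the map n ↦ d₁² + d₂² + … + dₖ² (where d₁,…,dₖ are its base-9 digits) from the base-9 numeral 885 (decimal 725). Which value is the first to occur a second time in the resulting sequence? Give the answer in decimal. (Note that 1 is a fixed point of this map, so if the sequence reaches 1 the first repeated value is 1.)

65

725 = (8,8,5)_9 → 8² + 8² + 5² = 64 + 64 + 25 = 153
153 = (1,8,0)_9 → 1² + 8² + 0² = 1 + 64 + 0 = 65
65 = (7,2)_9 → 7² + 2² = 49 + 4 = 53
53 = (5,8)_9 → 5² + 8² = 25 + 64 = 89
89 = (1,0,8)_9 → 1² + 0² + 8² = 1 + 0 + 64 = 65  — 65 already appeared earlier.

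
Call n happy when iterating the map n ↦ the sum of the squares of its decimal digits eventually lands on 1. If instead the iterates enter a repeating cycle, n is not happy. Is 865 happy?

865 → 8² + 6² + 5² = 64 + 36 + 25 = 125
125 → 1² + 2² + 5² = 1 + 4 + 25 = 30
30 → 3² + 0² = 9 + 0 = 9
9 → 9² = 81
81 → 8² + 1² = 64 + 1 = 65
65 → 6² + 5² = 36 + 25 = 61
61 → 6² + 1² = 36 + 1 = 37
37 → 3² + 7² = 9 + 49 = 58
58 → 5² + 8² = 25 + 64 = 89
89 → 8² + 9² = 64 + 81 = 145
145 → 1² + 4² + 5² = 1 + 16 + 25 = 42
42 → 4² + 2² = 16 + 4 = 20
20 → 2² + 0² = 4 + 0 = 4
4 → 4² = 16
16 → 1² + 6² = 1 + 36 = 37  — 37 already seen; the sequence cycles without reaching 1.

not happy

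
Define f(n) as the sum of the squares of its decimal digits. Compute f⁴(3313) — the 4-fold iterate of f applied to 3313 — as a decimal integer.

1

3313 → 3² + 3² + 1² + 3² = 9 + 9 + 1 + 9 = 28
28 → 2² + 8² = 4 + 64 = 68
68 → 6² + 8² = 36 + 64 = 100
100 → 1² + 0² + 0² = 1 + 0 + 0 = 1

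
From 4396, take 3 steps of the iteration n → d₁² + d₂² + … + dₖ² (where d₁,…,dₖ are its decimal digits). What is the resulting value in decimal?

4396 → 4² + 3² + 9² + 6² = 142
142 → 1² + 4² + 2² = 21
21 → 2² + 1² = 5

5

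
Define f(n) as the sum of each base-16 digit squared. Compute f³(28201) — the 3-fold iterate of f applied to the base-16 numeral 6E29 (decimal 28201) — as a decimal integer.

28201 = (6,14,2,9)_16 → 6² + 14² + 2² + 9² = 317
317 = (1,3,13)_16 → 1² + 3² + 13² = 179
179 = (11,3)_16 → 11² + 3² = 130

130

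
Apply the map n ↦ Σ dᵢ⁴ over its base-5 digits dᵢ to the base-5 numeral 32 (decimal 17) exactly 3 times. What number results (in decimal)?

353

17 = (3,2)_5 → 3⁴ + 2⁴ = 81 + 16 = 97
97 = (3,4,2)_5 → 3⁴ + 4⁴ + 2⁴ = 81 + 256 + 16 = 353
353 = (2,4,0,3)_5 → 2⁴ + 4⁴ + 0⁴ + 3⁴ = 16 + 256 + 0 + 81 = 353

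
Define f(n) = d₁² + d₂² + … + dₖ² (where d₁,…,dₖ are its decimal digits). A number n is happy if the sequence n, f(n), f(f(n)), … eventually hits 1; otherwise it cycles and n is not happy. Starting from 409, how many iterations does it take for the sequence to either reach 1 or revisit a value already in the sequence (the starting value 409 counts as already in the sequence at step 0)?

409 → 4² + 0² + 9² = 16 + 0 + 81 = 97
97 → 9² + 7² = 81 + 49 = 130
130 → 1² + 3² + 0² = 1 + 9 + 0 = 10
10 → 1² + 0² = 1 + 0 = 1  — reached 1.
That took 4 steps.

4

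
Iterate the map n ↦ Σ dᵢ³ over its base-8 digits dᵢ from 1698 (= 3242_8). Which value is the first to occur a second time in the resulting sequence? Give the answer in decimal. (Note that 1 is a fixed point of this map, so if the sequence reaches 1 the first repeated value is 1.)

1

1698 = (3,2,4,2)_8 → 3³ + 2³ + 4³ + 2³ = 27 + 8 + 64 + 8 = 107
107 = (1,5,3)_8 → 1³ + 5³ + 3³ = 1 + 125 + 27 = 153
153 = (2,3,1)_8 → 2³ + 3³ + 1³ = 8 + 27 + 1 = 36
36 = (4,4)_8 → 4³ + 4³ = 64 + 64 = 128
128 = (2,0,0)_8 → 2³ + 0³ + 0³ = 8 + 0 + 0 = 8
8 = (1,0)_8 → 1³ + 0³ = 1 + 0 = 1  — reached the fixed point 1.
1 → 1, so 1 is the first repeated value.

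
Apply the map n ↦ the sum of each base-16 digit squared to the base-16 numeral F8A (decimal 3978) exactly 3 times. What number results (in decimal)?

3978 = (15,8,10)_16 → 15² + 8² + 10² = 389
389 = (1,8,5)_16 → 1² + 8² + 5² = 90
90 = (5,10)_16 → 5² + 10² = 125

125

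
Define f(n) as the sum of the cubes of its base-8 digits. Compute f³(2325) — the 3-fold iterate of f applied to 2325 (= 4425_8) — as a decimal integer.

476

2325 = (4,4,2,5)_8 → 4³ + 4³ + 2³ + 5³ = 64 + 64 + 8 + 125 = 261
261 = (4,0,5)_8 → 4³ + 0³ + 5³ = 64 + 0 + 125 = 189
189 = (2,7,5)_8 → 2³ + 7³ + 5³ = 8 + 343 + 125 = 476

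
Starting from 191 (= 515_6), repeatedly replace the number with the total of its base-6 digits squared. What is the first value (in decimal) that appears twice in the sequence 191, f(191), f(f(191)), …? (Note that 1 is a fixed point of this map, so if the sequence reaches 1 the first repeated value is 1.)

191 = (5,1,5)_6 → 5² + 1² + 5² = 51
51 = (1,2,3)_6 → 1² + 2² + 3² = 14
14 = (2,2)_6 → 2² + 2² = 8
8 = (1,2)_6 → 1² + 2² = 5
5 = (5)_6 → 5² = 25
25 = (4,1)_6 → 4² + 1² = 17
17 = (2,5)_6 → 2² + 5² = 29
29 = (4,5)_6 → 4² + 5² = 41
41 = (1,0,5)_6 → 1² + 0² + 5² = 26
26 = (4,2)_6 → 4² + 2² = 20
20 = (3,2)_6 → 3² + 2² = 13
13 = (2,1)_6 → 2² + 1² = 5  — 5 already appeared earlier.

5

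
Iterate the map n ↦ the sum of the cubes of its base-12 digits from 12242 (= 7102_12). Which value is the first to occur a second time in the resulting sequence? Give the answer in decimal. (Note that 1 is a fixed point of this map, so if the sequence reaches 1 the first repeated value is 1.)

12242 = (7,1,0,2)_12 → 7³ + 1³ + 0³ + 2³ = 343 + 1 + 0 + 8 = 352
352 = (2,5,4)_12 → 2³ + 5³ + 4³ = 8 + 125 + 64 = 197
197 = (1,4,5)_12 → 1³ + 4³ + 5³ = 1 + 64 + 125 = 190
190 = (1,3,10)_12 → 1³ + 3³ + 10³ = 1 + 27 + 1000 = 1028
1028 = (7,1,8)_12 → 7³ + 1³ + 8³ = 343 + 1 + 512 = 856
856 = (5,11,4)_12 → 5³ + 11³ + 4³ = 125 + 1331 + 64 = 1520
1520 = (10,6,8)_12 → 10³ + 6³ + 8³ = 1000 + 216 + 512 = 1728
1728 = (1,0,0,0)_12 → 1³ + 0³ + 0³ + 0³ = 1 + 0 + 0 + 0 = 1  — reached the fixed point 1.
1 → 1, so 1 is the first repeated value.

1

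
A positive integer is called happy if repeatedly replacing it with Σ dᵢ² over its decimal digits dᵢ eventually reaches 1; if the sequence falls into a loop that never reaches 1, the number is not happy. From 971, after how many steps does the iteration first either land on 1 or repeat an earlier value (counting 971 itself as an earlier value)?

971 → 9² + 7² + 1² = 131
131 → 1² + 3² + 1² = 11
11 → 1² + 1² = 2
2 → 2² = 4
4 → 4² = 16
16 → 1² + 6² = 37
37 → 3² + 7² = 58
58 → 5² + 8² = 89
89 → 8² + 9² = 145
145 → 1² + 4² + 5² = 42
42 → 4² + 2² = 20
20 → 2² + 0² = 4  — 4 repeats.
That took 12 steps.

12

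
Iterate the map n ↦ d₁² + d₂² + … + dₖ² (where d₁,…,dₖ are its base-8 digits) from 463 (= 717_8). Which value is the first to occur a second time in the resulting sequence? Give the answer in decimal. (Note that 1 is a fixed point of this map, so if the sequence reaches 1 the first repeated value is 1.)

463 = (7,1,7)_8 → 7² + 1² + 7² = 99
99 = (1,4,3)_8 → 1² + 4² + 3² = 26
26 = (3,2)_8 → 3² + 2² = 13
13 = (1,5)_8 → 1² + 5² = 26  — 26 already appeared earlier.

26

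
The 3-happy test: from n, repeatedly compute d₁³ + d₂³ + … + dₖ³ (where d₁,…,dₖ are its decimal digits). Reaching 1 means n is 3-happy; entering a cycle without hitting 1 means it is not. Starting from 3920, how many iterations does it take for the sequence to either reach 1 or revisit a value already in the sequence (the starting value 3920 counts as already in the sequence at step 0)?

9

3920 → 3³ + 9³ + 2³ + 0³ = 764
764 → 7³ + 6³ + 4³ = 623
623 → 6³ + 2³ + 3³ = 251
251 → 2³ + 5³ + 1³ = 134
134 → 1³ + 3³ + 4³ = 92
92 → 9³ + 2³ = 737
737 → 7³ + 3³ + 7³ = 713
713 → 7³ + 1³ + 3³ = 371
371 → 3³ + 7³ + 1³ = 371  — 371 repeats.
That took 9 steps.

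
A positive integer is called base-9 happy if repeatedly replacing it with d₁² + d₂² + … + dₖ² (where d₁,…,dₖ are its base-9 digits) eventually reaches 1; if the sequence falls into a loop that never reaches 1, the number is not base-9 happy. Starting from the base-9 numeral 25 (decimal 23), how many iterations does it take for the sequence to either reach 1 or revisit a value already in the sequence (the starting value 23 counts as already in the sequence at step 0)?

23 = (2,5)_9 → 2² + 5² = 29
29 = (3,2)_9 → 3² + 2² = 13
13 = (1,4)_9 → 1² + 4² = 17
17 = (1,8)_9 → 1² + 8² = 65
65 = (7,2)_9 → 7² + 2² = 53
53 = (5,8)_9 → 5² + 8² = 89
89 = (1,0,8)_9 → 1² + 0² + 8² = 65  — 65 repeats.
That took 7 steps.

7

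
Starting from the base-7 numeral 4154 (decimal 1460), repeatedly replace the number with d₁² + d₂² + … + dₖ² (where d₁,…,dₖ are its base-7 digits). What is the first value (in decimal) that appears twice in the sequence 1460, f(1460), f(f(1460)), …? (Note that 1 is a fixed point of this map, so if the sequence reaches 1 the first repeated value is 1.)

10

1460 = (4,1,5,4)_7 → 58
58 = (1,1,2)_7 → 6
6 = (6)_7 → 36
36 = (5,1)_7 → 26
26 = (3,5)_7 → 34
34 = (4,6)_7 → 52
52 = (1,0,3)_7 → 10
10 = (1,3)_7 → 10  — 10 already appeared earlier.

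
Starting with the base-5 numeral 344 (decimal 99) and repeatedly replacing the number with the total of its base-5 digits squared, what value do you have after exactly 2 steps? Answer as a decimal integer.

11

99 = (3,4,4)_5 → 3² + 4² + 4² = 41
41 = (1,3,1)_5 → 1² + 3² + 1² = 11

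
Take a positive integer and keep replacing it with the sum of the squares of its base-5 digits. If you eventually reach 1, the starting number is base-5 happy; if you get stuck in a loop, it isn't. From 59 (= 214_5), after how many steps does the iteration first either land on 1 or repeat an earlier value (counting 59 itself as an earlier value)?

4

59 = (2,1,4)_5 → 2² + 1² + 4² = 4 + 1 + 16 = 21
21 = (4,1)_5 → 4² + 1² = 16 + 1 = 17
17 = (3,2)_5 → 3² + 2² = 9 + 4 = 13
13 = (2,3)_5 → 2² + 3² = 4 + 9 = 13  — 13 repeats.
That took 4 steps.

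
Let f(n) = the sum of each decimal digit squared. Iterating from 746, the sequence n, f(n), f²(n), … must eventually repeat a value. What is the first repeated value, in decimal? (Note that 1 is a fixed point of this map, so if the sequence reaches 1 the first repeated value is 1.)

4

746 → 7² + 4² + 6² = 49 + 16 + 36 = 101
101 → 1² + 0² + 1² = 1 + 0 + 1 = 2
2 → 2² = 4
4 → 4² = 16
16 → 1² + 6² = 1 + 36 = 37
37 → 3² + 7² = 9 + 49 = 58
58 → 5² + 8² = 25 + 64 = 89
89 → 8² + 9² = 64 + 81 = 145
145 → 1² + 4² + 5² = 1 + 16 + 25 = 42
42 → 4² + 2² = 16 + 4 = 20
20 → 2² + 0² = 4 + 0 = 4  — 4 already appeared earlier.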